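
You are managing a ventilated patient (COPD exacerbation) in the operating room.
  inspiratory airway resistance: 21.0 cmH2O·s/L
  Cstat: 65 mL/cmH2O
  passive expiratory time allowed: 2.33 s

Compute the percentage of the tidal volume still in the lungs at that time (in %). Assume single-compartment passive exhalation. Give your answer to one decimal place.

τ = R × C = 21.0 × 65 mL/cmH2O = 21.0 × 0.065 L/cmH2O = 1.365 s.
Passive exhalation: V(t)/V₀ = e^(−t/τ) = e^(−2.33/1.365) = 0.1814.
Fraction remaining = 0.1814 → 18.14%.

18.1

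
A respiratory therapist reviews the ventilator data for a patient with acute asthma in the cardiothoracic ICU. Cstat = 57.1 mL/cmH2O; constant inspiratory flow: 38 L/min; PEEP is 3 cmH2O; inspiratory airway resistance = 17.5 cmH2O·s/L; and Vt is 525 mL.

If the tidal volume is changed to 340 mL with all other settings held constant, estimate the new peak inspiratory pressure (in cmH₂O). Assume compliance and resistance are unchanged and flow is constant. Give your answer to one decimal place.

Flow: 38 L/min ÷ 60 = 0.6333 L/s.
PIP = Vt/C + R·V̇ + PEEP (constant-flow equation of motion).
Only the elastic term changes: ΔPIP = ΔVt / C = (340 − 525) / 57.1 = -3.24 cmH2O.
Original PIP = 525/57.1 + 17.5×0.6333 + 3 = 23.277 cmH2O; new PIP = 23.277 + (-3.24) = 20.037 cmH2O.

20.0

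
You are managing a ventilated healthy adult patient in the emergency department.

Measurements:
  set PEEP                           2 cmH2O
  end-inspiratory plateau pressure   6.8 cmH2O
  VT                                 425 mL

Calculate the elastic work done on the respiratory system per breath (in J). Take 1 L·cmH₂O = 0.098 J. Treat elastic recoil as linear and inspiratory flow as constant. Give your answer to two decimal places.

0.10

Elastic work ≈ ½ × (Pplat − PEEP) × Vt = 0.5 × (6.8 − 2) × 0.425 L = 0.5 × 4.8 × 0.425 = 1.02 L·cmH2O.
× 0.098 J/(L·cmH2O) → 0.09996 J.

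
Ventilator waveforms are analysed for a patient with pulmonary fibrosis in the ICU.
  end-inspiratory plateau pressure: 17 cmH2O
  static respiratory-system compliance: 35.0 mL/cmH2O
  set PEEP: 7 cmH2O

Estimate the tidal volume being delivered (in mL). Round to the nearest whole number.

350

Vt = Cstat × (Pplat − PEEP) = 35.0 × (17 − 7) = 35.0 × 10.0 = 350.0 mL.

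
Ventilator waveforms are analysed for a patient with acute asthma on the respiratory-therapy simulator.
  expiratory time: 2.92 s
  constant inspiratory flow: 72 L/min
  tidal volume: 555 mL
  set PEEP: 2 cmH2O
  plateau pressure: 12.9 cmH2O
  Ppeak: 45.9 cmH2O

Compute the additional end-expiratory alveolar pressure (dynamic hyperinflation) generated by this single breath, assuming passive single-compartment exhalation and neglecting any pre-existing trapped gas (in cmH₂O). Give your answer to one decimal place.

1.4

Flow: 72 L/min ÷ 60 = 1.2 L/s.
R = (PIP − Pplat)/V̇ = (45.9 − 12.9) / 1.2 = 33.0/1.2 = 27.5 cmH2O·s/L.
C = Vt/(Pplat − PEEP) = 555.0 / (12.9 − 2) = 555.0/10.9 = 50.917 mL/cmH2O.
τ = R × C = 27.5 × 0.05092 L/cmH2O = 1.4 s.
Fraction remaining = e^(−Te/τ) = e^(−2.92/1.4) = 0.1242; trapped volume = 555.0 × 0.1242 = 68.931 mL.
Additional alveolar pressure from trapping ≈ V_trapped / C = 68.931 / 50.917 = 1.354 cmH2O.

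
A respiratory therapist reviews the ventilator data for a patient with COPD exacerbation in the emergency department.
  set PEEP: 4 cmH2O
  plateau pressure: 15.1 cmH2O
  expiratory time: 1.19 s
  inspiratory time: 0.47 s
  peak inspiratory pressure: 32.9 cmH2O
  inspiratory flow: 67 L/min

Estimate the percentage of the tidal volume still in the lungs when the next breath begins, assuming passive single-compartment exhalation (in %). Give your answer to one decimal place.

Flow: 67 L/min ÷ 60 = 1.1167 L/s.
Vt = flow × Ti = 1.1167 L/s × 0.47 s × 1000 mL/L = 524.85 mL.
R = (PIP − Pplat)/V̇ = (32.9 − 15.1) / 1.1167 = 17.8/1.1167 = 15.94 cmH2O·s/L.
C = Vt/(Pplat − PEEP) = 524.85 / (15.1 − 4) = 524.85/11.1 = 47.284 mL/cmH2O.
τ = R × C = 15.94 × 0.04728 L/cmH2O = 0.7536 s.
Fraction remaining at end-expiration = e^(−Te/τ) = e^(−1.19/0.7536) = 0.2062 → 20.62%.

20.6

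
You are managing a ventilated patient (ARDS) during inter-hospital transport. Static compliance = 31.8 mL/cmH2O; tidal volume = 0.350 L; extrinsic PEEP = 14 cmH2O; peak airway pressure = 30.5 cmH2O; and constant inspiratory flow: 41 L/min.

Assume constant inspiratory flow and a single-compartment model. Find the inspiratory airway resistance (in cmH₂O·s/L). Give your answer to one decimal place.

8.0

Flow: 41 L/min ÷ 60 = 0.6833 L/s.
Equation of motion (constant flow): PIP = Vt/C + R·V̇ + PEEP.
R·V̇ = PIP − Vt/C − PEEP = 30.5 − 350/31.8 − 14 = 30.5 − 11.006 − 14 = 5.494 cmH2O.
R = 5.494 / 0.6833 = 8.04 cmH2O·s/L.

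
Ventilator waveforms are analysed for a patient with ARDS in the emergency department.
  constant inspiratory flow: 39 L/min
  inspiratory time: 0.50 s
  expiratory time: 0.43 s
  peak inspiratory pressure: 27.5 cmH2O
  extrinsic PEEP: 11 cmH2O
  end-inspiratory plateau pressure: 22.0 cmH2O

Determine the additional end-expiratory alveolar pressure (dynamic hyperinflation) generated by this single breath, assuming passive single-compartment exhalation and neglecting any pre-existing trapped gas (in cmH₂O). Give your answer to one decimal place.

Flow: 39 L/min ÷ 60 = 0.65 L/s.
Vt = flow × Ti = 0.65 L/s × 0.50 s × 1000 mL/L = 325.0 mL.
R = (PIP − Pplat)/V̇ = (27.5 − 22.0) / 0.65 = 5.5/0.65 = 8.462 cmH2O·s/L.
C = Vt/(Pplat − PEEP) = 325.0 / (22.0 − 11) = 325.0/11.0 = 29.545 mL/cmH2O.
τ = R × C = 8.462 × 0.02955 L/cmH2O = 0.2501 s.
Fraction remaining = e^(−Te/τ) = e^(−0.43/0.2501) = 0.1792; trapped volume = 325.0 × 0.1792 = 58.24 mL.
Additional alveolar pressure from trapping ≈ V_trapped / C = 58.24 / 29.545 = 1.971 cmH2O.

2.0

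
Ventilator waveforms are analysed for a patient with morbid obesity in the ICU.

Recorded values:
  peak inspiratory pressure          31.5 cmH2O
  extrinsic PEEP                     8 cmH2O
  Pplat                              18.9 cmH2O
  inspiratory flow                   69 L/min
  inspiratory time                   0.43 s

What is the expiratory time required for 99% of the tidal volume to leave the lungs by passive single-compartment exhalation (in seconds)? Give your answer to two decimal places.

2.29

Flow: 69 L/min ÷ 60 = 1.15 L/s.
Vt = flow × Ti = 1.15 L/s × 0.43 s × 1000 mL/L = 494.5 mL.
R = (PIP − Pplat)/V̇ = (31.5 − 18.9) / 1.15 = 12.6/1.15 = 10.957 cmH2O·s/L.
C = Vt/(Pplat − PEEP) = 494.5 / (18.9 − 8) = 494.5/10.9 = 45.367 mL/cmH2O.
τ = R × C = 10.957 × 0.04537 L/cmH2O = 0.4971 s.
t = −τ·ln(1 − 0.99) = −0.4971·ln(0.01) = 2.289 s.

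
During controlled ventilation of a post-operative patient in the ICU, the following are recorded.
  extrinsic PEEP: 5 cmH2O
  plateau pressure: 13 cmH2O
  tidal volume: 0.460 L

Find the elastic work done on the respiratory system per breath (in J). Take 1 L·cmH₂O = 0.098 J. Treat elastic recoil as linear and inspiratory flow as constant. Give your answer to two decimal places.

0.18

Elastic work ≈ ½ × (Pplat − PEEP) × Vt = 0.5 × (13 − 5) × 0.460 L = 0.5 × 8.0 × 0.460 = 1.84 L·cmH2O.
× 0.098 J/(L·cmH2O) → 0.1803 J.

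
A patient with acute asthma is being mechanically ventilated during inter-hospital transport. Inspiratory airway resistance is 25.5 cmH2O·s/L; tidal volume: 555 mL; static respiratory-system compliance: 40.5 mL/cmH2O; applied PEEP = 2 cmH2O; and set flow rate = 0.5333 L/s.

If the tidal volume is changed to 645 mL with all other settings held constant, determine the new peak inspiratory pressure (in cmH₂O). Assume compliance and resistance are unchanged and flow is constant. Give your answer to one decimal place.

31.5

PIP = Vt/C + R·V̇ + PEEP (constant-flow equation of motion).
Only the elastic term changes: ΔPIP = ΔVt / C = (645 − 555) / 40.5 = 2.222 cmH2O.
Original PIP = 555/40.5 + 25.5×0.5333 + 2 = 29.303 cmH2O; new PIP = 29.303 + (2.222) = 31.525 cmH2O.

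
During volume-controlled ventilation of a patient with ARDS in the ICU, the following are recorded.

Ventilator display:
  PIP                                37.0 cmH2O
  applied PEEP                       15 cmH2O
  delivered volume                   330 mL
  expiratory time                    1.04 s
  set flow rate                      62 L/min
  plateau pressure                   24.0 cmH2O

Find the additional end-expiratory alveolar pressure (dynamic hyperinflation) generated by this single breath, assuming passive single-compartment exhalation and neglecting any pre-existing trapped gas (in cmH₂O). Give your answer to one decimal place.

Flow: 62 L/min ÷ 60 = 1.0333 L/s.
R = (PIP − Pplat)/V̇ = (37.0 − 24.0) / 1.0333 = 13.0/1.0333 = 12.581 cmH2O·s/L.
C = Vt/(Pplat − PEEP) = 330.0 / (24.0 − 15) = 330.0/9.0 = 36.667 mL/cmH2O.
τ = R × C = 12.581 × 0.03667 L/cmH2O = 0.4613 s.
Fraction remaining = e^(−Te/τ) = e^(−1.04/0.4613) = 0.1049; trapped volume = 330.0 × 0.1049 = 34.617 mL.
Additional alveolar pressure from trapping ≈ V_trapped / C = 34.617 / 36.667 = 0.9441 cmH2O.

0.9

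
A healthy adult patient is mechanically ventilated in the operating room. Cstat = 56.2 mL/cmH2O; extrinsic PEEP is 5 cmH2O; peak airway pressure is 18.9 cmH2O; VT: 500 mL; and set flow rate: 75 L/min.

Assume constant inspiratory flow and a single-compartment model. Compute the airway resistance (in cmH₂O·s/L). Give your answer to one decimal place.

4.0

Flow: 75 L/min ÷ 60 = 1.25 L/s.
Equation of motion (constant flow): PIP = Vt/C + R·V̇ + PEEP.
R·V̇ = PIP − Vt/C − PEEP = 18.9 − 500/56.2 − 5 = 18.9 − 8.897 − 5 = 5.003 cmH2O.
R = 5.003 / 1.25 = 4.002 cmH2O·s/L.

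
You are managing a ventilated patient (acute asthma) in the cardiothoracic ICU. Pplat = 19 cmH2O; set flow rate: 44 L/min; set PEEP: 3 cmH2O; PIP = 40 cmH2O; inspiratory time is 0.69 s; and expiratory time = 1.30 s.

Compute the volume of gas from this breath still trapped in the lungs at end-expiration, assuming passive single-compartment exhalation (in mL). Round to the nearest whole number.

120

Flow: 44 L/min ÷ 60 = 0.7333 L/s.
Vt = flow × Ti = 0.7333 L/s × 0.69 s × 1000 mL/L = 505.98 mL.
R = (PIP − Pplat)/V̇ = (40 − 19) / 0.7333 = 21.0/0.7333 = 28.638 cmH2O·s/L.
C = Vt/(Pplat − PEEP) = 505.98 / (19 − 3) = 505.98/16.0 = 31.624 mL/cmH2O.
τ = R × C = 28.638 × 0.03162 L/cmH2O = 0.9055 s.
Fraction remaining = e^(−Te/τ) = e^(−1.30/0.9055) = 0.238.
Trapped volume = 505.98 × 0.238 = 120.42 mL.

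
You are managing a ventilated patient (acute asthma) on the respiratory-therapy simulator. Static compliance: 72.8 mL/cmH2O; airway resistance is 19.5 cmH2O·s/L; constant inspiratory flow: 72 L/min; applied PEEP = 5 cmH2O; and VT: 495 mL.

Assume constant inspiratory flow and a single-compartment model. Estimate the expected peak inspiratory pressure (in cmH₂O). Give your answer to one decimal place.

35.2

Flow: 72 L/min ÷ 60 = 1.2 L/s.
Equation of motion (constant flow): PIP = Vt/C + R·V̇ + PEEP.
PIP = 495/72.8 + 19.5×1.2 + 5 = 6.799 + 23.4 + 5 = 35.199 cmH2O.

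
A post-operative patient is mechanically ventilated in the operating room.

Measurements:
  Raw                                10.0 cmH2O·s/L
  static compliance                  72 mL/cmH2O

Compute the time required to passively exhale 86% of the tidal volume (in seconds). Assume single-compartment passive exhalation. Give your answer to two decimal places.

τ = R × C = 10.0 × 72 mL/cmH2O = 10.0 × 0.072 L/cmH2O = 0.72 s.
Exhaled fraction f = 1 − e^(−t/τ) → t = −τ·ln(1 − f) = −0.72·ln(0.14) = 1.416 s.

1.42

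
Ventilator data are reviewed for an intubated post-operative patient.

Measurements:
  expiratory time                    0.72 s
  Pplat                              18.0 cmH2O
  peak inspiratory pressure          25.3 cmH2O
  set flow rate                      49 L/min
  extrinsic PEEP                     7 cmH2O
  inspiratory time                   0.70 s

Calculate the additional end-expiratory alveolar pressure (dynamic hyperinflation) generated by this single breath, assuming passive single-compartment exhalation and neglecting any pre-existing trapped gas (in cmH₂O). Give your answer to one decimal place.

2.3

Flow: 49 L/min ÷ 60 = 0.8167 L/s.
Vt = flow × Ti = 0.8167 L/s × 0.70 s × 1000 mL/L = 571.69 mL.
R = (PIP − Pplat)/V̇ = (25.3 − 18.0) / 0.8167 = 7.3/0.8167 = 8.938 cmH2O·s/L.
C = Vt/(Pplat − PEEP) = 571.69 / (18.0 − 7) = 571.69/11.0 = 51.972 mL/cmH2O.
τ = R × C = 8.938 × 0.05197 L/cmH2O = 0.4645 s.
Fraction remaining = e^(−Te/τ) = e^(−0.72/0.4645) = 0.2122; trapped volume = 571.69 × 0.2122 = 121.31 mL.
Additional alveolar pressure from trapping ≈ V_trapped / C = 121.31 / 51.972 = 2.334 cmH2O.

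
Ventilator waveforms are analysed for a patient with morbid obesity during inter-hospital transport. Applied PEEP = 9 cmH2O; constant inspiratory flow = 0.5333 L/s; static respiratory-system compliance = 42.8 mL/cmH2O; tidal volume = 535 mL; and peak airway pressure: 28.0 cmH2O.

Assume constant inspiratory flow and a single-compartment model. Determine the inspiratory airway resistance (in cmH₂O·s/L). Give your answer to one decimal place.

Equation of motion (constant flow): PIP = Vt/C + R·V̇ + PEEP.
R·V̇ = PIP − Vt/C − PEEP = 28.0 − 535/42.8 − 9 = 28.0 − 12.5 − 9 = 6.5 cmH2O.
R = 6.5 / 0.5333 = 12.188 cmH2O·s/L.

12.2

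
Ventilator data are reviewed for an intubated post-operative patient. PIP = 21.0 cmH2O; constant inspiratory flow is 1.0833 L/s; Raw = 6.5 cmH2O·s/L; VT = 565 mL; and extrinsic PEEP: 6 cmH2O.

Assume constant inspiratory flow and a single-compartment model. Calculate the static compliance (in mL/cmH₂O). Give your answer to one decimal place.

Equation of motion (constant flow): PIP = Vt/C + R·V̇ + PEEP.
Vt/C = PIP − R·V̇ − PEEP = 21.0 − 6.5×1.0833 − 6 = 21.0 − 7.041 − 6 = 7.959 cmH2O.
C = Vt / 7.959 = 565 / 7.959 = 70.989 mL/cmH2O.

71.0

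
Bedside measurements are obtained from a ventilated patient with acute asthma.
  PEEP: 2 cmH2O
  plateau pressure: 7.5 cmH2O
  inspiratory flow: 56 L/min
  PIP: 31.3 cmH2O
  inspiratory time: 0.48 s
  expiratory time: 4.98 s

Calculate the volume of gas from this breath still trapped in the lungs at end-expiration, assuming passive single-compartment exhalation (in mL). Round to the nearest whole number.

41

Flow: 56 L/min ÷ 60 = 0.9333 L/s.
Vt = flow × Ti = 0.9333 L/s × 0.48 s × 1000 mL/L = 447.98 mL.
R = (PIP − Pplat)/V̇ = (31.3 − 7.5) / 0.9333 = 23.8/0.9333 = 25.501 cmH2O·s/L.
C = Vt/(Pplat − PEEP) = 447.98 / (7.5 − 2) = 447.98/5.5 = 81.451 mL/cmH2O.
τ = R × C = 25.501 × 0.08145 L/cmH2O = 2.077 s.
Fraction remaining = e^(−Te/τ) = e^(−4.98/2.077) = 0.09093.
Trapped volume = 447.98 × 0.09093 = 40.735 mL.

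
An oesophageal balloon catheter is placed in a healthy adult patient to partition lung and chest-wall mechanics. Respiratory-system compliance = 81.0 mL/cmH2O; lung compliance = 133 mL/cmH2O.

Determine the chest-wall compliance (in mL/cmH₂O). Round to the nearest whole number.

1/Ccw = 1/Crs − 1/CL.
1/Ccw = 1/81.0 − 1/133 = 0.004827.
Ccw = 207.17 mL/cmH2O.

207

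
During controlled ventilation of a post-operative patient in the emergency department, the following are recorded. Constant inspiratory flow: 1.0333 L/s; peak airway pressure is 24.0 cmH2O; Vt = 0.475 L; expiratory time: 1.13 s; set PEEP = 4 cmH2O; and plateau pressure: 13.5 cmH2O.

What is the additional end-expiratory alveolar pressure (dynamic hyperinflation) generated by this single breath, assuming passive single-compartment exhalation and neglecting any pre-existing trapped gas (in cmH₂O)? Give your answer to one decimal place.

1.0

R = (PIP − Pplat)/V̇ = (24.0 − 13.5) / 1.0333 = 10.5/1.0333 = 10.162 cmH2O·s/L.
C = Vt/(Pplat − PEEP) = 475.0 / (13.5 − 4) = 475.0/9.5 = 50.0 mL/cmH2O.
τ = R × C = 10.162 × 0.05 L/cmH2O = 0.5081 s.
Fraction remaining = e^(−Te/τ) = e^(−1.13/0.5081) = 0.1082; trapped volume = 475.0 × 0.1082 = 51.395 mL.
Additional alveolar pressure from trapping ≈ V_trapped / C = 51.395 / 50.0 = 1.028 cmH2O.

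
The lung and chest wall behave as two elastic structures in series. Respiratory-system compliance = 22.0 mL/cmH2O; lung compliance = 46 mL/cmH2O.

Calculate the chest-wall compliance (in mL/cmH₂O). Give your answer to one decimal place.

1/Ccw = 1/Crs − 1/CL.
1/Ccw = 1/22.0 − 1/46 = 0.02372.
Ccw = 42.159 mL/cmH2O.

42.2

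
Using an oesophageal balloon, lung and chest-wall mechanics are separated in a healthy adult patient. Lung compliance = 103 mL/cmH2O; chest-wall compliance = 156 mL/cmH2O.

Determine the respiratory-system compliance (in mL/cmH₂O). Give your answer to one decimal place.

62.0

Lung and chest wall are elastances in series: 1/Crs = 1/CL + 1/Ccw.
1/Crs = 1/103 + 1/156 = 0.01612.
Crs = 62.035 mL/cmH2O.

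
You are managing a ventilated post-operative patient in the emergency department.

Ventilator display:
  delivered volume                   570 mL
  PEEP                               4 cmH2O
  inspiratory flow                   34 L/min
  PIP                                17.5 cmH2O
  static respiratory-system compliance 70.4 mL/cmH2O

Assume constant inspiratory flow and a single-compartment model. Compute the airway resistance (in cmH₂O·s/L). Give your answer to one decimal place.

9.5

Flow: 34 L/min ÷ 60 = 0.5667 L/s.
Equation of motion (constant flow): PIP = Vt/C + R·V̇ + PEEP.
R·V̇ = PIP − Vt/C − PEEP = 17.5 − 570/70.4 − 4 = 17.5 − 8.097 − 4 = 5.403 cmH2O.
R = 5.403 / 0.5667 = 9.534 cmH2O·s/L.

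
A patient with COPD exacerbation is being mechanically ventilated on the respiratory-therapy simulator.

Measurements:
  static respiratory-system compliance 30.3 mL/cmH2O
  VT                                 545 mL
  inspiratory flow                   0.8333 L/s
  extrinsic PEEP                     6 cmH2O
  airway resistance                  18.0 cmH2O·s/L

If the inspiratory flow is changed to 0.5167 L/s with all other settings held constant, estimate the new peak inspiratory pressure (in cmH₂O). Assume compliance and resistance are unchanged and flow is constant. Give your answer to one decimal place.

33.3

PIP = Vt/C + R·V̇ + PEEP (constant-flow equation of motion).
Only the resistive term changes: ΔPIP = R × ΔV̇ = 18.0 × (0.5167 − 0.8333) = 18.0 × -0.3166 = -5.699 cmH2O.
Original PIP = 545/30.3 + 18.0×0.8333 + 6 = 38.986 cmH2O; new PIP = 38.986 + (-5.699) = 33.287 cmH2O.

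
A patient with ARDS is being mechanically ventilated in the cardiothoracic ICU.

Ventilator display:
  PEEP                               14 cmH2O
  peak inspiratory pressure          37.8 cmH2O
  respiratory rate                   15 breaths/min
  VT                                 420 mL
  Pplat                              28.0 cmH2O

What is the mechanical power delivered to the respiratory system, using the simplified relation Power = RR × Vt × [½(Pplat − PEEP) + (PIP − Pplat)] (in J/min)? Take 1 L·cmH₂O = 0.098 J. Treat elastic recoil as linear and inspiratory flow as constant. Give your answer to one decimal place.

10.4

Per-breath work = Vt × [½(Pplat−PEEP) + (PIP−Pplat)] = 0.420 × [0.5×14.0 + 9.8] = 0.420 × 16.8 = 7.056 L·cmH2O.
Power = 15 × 7.056 = 105.84 L·cmH2O/min.
× 0.098 J/(L·cmH2O) → 10.372 J/min.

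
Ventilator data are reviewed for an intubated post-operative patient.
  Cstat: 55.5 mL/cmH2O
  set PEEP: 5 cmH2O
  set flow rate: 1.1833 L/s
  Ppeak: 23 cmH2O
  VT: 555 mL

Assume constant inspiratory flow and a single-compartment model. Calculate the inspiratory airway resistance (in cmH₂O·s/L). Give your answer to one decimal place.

Equation of motion (constant flow): PIP = Vt/C + R·V̇ + PEEP.
R·V̇ = PIP − Vt/C − PEEP = 23 − 555/55.5 − 5 = 23 − 10.0 − 5 = 8.0 cmH2O.
R = 8.0 / 1.1833 = 6.761 cmH2O·s/L.

6.8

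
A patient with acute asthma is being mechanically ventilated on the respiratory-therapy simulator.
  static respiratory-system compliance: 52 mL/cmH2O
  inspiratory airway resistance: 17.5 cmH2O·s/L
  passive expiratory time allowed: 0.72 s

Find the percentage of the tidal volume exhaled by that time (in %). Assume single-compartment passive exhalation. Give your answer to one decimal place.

54.7

τ = R × C = 17.5 × 52 mL/cmH2O = 17.5 × 0.052 L/cmH2O = 0.91 s.
Passive exhalation: V(t)/V₀ = e^(−t/τ) = e^(−0.72/0.91) = 0.4533.
Fraction exhaled = 1 − 0.4533 = 0.5467 → 54.67%.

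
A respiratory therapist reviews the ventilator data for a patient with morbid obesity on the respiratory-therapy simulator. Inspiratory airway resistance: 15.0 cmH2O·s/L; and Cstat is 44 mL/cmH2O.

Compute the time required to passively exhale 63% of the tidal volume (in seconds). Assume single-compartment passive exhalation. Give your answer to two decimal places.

0.66

τ = R × C = 15.0 × 44 mL/cmH2O = 15.0 × 0.044 L/cmH2O = 0.66 s.
Exhaled fraction f = 1 − e^(−t/τ) → t = −τ·ln(1 − f) = −0.66·ln(0.37) = 0.6562 s.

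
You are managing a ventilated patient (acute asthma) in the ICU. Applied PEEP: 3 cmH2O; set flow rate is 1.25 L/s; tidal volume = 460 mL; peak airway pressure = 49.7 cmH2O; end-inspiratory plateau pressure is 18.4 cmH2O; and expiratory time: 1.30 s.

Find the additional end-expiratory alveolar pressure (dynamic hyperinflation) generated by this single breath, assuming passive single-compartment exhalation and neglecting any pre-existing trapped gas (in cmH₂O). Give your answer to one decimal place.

2.7

R = (PIP − Pplat)/V̇ = (49.7 − 18.4) / 1.25 = 31.3/1.25 = 25.04 cmH2O·s/L.
C = Vt/(Pplat − PEEP) = 460.0 / (18.4 − 3) = 460.0/15.4 = 29.87 mL/cmH2O.
τ = R × C = 25.04 × 0.02987 L/cmH2O = 0.7479 s.
Fraction remaining = e^(−Te/τ) = e^(−1.30/0.7479) = 0.1758; trapped volume = 460.0 × 0.1758 = 80.868 mL.
Additional alveolar pressure from trapping ≈ V_trapped / C = 80.868 / 29.87 = 2.707 cmH2O.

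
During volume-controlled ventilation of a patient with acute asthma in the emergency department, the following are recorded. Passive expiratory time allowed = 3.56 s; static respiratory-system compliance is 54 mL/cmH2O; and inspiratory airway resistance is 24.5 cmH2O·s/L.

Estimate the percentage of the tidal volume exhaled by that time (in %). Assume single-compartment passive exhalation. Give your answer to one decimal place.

93.2

τ = R × C = 24.5 × 54 mL/cmH2O = 24.5 × 0.054 L/cmH2O = 1.323 s.
Passive exhalation: V(t)/V₀ = e^(−t/τ) = e^(−3.56/1.323) = 0.06782.
Fraction exhaled = 1 − 0.06782 = 0.9322 → 93.22%.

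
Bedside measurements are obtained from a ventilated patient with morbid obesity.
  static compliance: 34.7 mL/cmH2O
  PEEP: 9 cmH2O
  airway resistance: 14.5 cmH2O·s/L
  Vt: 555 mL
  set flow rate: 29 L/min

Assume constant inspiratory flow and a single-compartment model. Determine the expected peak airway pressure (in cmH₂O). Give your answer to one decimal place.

Flow: 29 L/min ÷ 60 = 0.4833 L/s.
Equation of motion (constant flow): PIP = Vt/C + R·V̇ + PEEP.
PIP = 555/34.7 + 14.5×0.4833 + 9 = 15.994 + 7.008 + 9 = 32.002 cmH2O.

32.0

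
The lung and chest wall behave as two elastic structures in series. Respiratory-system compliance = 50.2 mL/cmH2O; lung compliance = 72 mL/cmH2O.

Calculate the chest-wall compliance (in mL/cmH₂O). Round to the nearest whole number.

1/Ccw = 1/Crs − 1/CL.
1/Ccw = 1/50.2 − 1/72 = 0.006031.
Ccw = 165.81 mL/cmH2O.

166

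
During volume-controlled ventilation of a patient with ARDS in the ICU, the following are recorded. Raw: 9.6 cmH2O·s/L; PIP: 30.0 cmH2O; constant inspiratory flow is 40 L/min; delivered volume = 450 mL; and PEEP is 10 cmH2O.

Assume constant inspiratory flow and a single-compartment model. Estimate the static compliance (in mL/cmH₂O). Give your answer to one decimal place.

Flow: 40 L/min ÷ 60 = 0.6667 L/s.
Equation of motion (constant flow): PIP = Vt/C + R·V̇ + PEEP.
Vt/C = PIP − R·V̇ − PEEP = 30.0 − 9.6×0.6667 − 10 = 30.0 − 6.4 − 10 = 13.6 cmH2O.
C = Vt / 13.6 = 450 / 13.6 = 33.088 mL/cmH2O.

33.1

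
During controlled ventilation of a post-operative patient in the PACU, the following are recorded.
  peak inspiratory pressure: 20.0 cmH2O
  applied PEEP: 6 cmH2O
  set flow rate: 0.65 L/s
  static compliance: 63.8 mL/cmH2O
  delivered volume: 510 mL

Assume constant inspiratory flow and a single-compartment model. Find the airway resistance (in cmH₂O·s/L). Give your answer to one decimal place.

Equation of motion (constant flow): PIP = Vt/C + R·V̇ + PEEP.
R·V̇ = PIP − Vt/C − PEEP = 20.0 − 510/63.8 − 6 = 20.0 − 7.994 − 6 = 6.006 cmH2O.
R = 6.006 / 0.65 = 9.24 cmH2O·s/L.

9.2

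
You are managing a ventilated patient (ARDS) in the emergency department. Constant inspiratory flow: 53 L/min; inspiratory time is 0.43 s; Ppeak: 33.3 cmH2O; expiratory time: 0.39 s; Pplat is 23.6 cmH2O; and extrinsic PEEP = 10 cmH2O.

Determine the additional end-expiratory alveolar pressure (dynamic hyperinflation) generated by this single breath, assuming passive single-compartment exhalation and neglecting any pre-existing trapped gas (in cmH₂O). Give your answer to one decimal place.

3.8

Flow: 53 L/min ÷ 60 = 0.8833 L/s.
Vt = flow × Ti = 0.8833 L/s × 0.43 s × 1000 mL/L = 379.82 mL.
R = (PIP − Pplat)/V̇ = (33.3 − 23.6) / 0.8833 = 9.7/0.8833 = 10.982 cmH2O·s/L.
C = Vt/(Pplat − PEEP) = 379.82 / (23.6 − 10) = 379.82/13.6 = 27.928 mL/cmH2O.
τ = R × C = 10.982 × 0.02793 L/cmH2O = 0.3067 s.
Fraction remaining = e^(−Te/τ) = e^(−0.39/0.3067) = 0.2804; trapped volume = 379.82 × 0.2804 = 106.5 mL.
Additional alveolar pressure from trapping ≈ V_trapped / C = 106.5 / 27.928 = 3.813 cmH2O.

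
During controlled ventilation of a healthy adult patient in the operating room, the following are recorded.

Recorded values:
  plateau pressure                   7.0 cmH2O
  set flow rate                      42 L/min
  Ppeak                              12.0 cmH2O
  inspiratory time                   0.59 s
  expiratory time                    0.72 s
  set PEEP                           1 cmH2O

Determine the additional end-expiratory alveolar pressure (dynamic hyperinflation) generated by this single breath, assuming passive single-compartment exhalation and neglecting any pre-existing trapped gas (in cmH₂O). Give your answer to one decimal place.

1.4

Flow: 42 L/min ÷ 60 = 0.7 L/s.
Vt = flow × Ti = 0.7 L/s × 0.59 s × 1000 mL/L = 413.0 mL.
R = (PIP − Pplat)/V̇ = (12.0 − 7.0) / 0.7 = 5.0/0.7 = 7.143 cmH2O·s/L.
C = Vt/(Pplat − PEEP) = 413.0 / (7.0 − 1) = 413.0/6.0 = 68.833 mL/cmH2O.
τ = R × C = 7.143 × 0.06883 L/cmH2O = 0.4917 s.
Fraction remaining = e^(−Te/τ) = e^(−0.72/0.4917) = 0.2312; trapped volume = 413.0 × 0.2312 = 95.486 mL.
Additional alveolar pressure from trapping ≈ V_trapped / C = 95.486 / 68.833 = 1.387 cmH2O.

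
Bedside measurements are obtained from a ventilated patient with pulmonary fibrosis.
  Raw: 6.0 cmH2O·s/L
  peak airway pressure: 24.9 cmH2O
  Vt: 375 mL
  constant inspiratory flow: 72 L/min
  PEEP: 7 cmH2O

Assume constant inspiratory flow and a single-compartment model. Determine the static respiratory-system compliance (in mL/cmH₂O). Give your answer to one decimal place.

35.0

Flow: 72 L/min ÷ 60 = 1.2 L/s.
Equation of motion (constant flow): PIP = Vt/C + R·V̇ + PEEP.
Vt/C = PIP − R·V̇ − PEEP = 24.9 − 6.0×1.2 − 7 = 24.9 − 7.2 − 7 = 10.7 cmH2O.
C = Vt / 10.7 = 375 / 10.7 = 35.047 mL/cmH2O.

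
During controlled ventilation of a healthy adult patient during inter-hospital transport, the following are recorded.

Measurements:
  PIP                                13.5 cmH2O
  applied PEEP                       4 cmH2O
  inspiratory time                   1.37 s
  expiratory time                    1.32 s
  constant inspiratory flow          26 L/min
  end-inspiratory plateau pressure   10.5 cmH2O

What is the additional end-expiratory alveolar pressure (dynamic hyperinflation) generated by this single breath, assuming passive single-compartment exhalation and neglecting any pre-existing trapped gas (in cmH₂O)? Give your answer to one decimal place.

0.8

Flow: 26 L/min ÷ 60 = 0.4333 L/s.
Vt = flow × Ti = 0.4333 L/s × 1.37 s × 1000 mL/L = 593.62 mL.
R = (PIP − Pplat)/V̇ = (13.5 − 10.5) / 0.4333 = 3.0/0.4333 = 6.924 cmH2O·s/L.
C = Vt/(Pplat − PEEP) = 593.62 / (10.5 − 4) = 593.62/6.5 = 91.326 mL/cmH2O.
τ = R × C = 6.924 × 0.09133 L/cmH2O = 0.6324 s.
Fraction remaining = e^(−Te/τ) = e^(−1.32/0.6324) = 0.124; trapped volume = 593.62 × 0.124 = 73.609 mL.
Additional alveolar pressure from trapping ≈ V_trapped / C = 73.609 / 91.326 = 0.806 cmH2O.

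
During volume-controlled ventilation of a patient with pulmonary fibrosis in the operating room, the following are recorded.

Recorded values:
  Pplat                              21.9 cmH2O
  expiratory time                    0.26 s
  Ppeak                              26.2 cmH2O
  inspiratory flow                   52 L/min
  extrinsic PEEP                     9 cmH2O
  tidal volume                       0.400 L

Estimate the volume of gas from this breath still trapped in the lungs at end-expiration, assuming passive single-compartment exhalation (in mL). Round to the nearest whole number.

Flow: 52 L/min ÷ 60 = 0.8667 L/s.
R = (PIP − Pplat)/V̇ = (26.2 − 21.9) / 0.8667 = 4.3/0.8667 = 4.961 cmH2O·s/L.
C = Vt/(Pplat − PEEP) = 400.0 / (21.9 − 9) = 400.0/12.9 = 31.008 mL/cmH2O.
τ = R × C = 4.961 × 0.03101 L/cmH2O = 0.1538 s.
Fraction remaining = e^(−Te/τ) = e^(−0.26/0.1538) = 0.1844.
Trapped volume = 400.0 × 0.1844 = 73.76 mL.

74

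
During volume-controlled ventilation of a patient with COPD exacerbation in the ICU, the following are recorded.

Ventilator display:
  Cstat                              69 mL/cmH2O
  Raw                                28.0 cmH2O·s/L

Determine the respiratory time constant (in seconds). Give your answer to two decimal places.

τ = R × C = 28.0 × 69 mL/cmH2O = 28.0 × 0.069 L/cmH2O = 1.932 s.

1.93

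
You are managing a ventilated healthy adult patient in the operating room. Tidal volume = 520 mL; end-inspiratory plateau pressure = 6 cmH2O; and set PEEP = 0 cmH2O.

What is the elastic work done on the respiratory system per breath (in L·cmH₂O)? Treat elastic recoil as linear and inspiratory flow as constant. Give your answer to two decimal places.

Elastic work ≈ ½ × (Pplat − PEEP) × Vt = 0.5 × (6 − 0) × 0.520 L = 0.5 × 6.0 × 0.520 = 1.56 L·cmH2O.

1.56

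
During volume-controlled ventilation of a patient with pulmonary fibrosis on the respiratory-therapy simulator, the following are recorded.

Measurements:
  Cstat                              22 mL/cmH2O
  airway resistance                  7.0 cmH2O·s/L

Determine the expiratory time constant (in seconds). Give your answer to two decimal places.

τ = R × C = 7.0 × 22 mL/cmH2O = 7.0 × 0.022 L/cmH2O = 0.154 s.

0.15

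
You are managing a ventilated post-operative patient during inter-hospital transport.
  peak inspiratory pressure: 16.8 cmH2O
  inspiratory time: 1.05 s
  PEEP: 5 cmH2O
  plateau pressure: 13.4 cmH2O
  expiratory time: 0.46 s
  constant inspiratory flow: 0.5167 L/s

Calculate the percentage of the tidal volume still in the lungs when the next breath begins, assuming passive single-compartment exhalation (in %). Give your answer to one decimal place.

33.9

Vt = flow × Ti = 0.5167 L/s × 1.05 s × 1000 mL/L = 542.54 mL.
R = (PIP − Pplat)/V̇ = (16.8 − 13.4) / 0.5167 = 3.4/0.5167 = 6.58 cmH2O·s/L.
C = Vt/(Pplat − PEEP) = 542.54 / (13.4 − 5) = 542.54/8.4 = 64.588 mL/cmH2O.
τ = R × C = 6.58 × 0.06459 L/cmH2O = 0.425 s.
Fraction remaining at end-expiration = e^(−Te/τ) = e^(−0.46/0.425) = 0.3388 → 33.88%.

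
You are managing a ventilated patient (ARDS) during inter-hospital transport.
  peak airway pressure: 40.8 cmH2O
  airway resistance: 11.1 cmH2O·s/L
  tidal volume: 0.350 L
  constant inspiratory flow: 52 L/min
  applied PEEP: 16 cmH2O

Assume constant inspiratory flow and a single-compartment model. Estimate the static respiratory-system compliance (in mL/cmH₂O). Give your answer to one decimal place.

23.1

Flow: 52 L/min ÷ 60 = 0.8667 L/s.
Equation of motion (constant flow): PIP = Vt/C + R·V̇ + PEEP.
Vt/C = PIP − R·V̇ − PEEP = 40.8 − 11.1×0.8667 − 16 = 40.8 − 9.62 − 16 = 15.18 cmH2O.
C = Vt / 15.18 = 350 / 15.18 = 23.057 mL/cmH2O.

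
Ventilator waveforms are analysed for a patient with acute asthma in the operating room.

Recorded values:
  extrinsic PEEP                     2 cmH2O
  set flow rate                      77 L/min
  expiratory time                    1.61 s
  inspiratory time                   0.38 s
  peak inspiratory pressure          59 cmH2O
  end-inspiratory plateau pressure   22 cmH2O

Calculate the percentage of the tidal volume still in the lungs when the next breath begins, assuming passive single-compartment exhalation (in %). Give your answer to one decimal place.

10.1

Flow: 77 L/min ÷ 60 = 1.2833 L/s.
Vt = flow × Ti = 1.2833 L/s × 0.38 s × 1000 mL/L = 487.65 mL.
R = (PIP − Pplat)/V̇ = (59 − 22) / 1.2833 = 37.0/1.2833 = 28.832 cmH2O·s/L.
C = Vt/(Pplat − PEEP) = 487.65 / (22 − 2) = 487.65/20.0 = 24.383 mL/cmH2O.
τ = R × C = 28.832 × 0.02438 L/cmH2O = 0.7029 s.
Fraction remaining at end-expiration = e^(−Te/τ) = e^(−1.61/0.7029) = 0.1012 → 10.12%.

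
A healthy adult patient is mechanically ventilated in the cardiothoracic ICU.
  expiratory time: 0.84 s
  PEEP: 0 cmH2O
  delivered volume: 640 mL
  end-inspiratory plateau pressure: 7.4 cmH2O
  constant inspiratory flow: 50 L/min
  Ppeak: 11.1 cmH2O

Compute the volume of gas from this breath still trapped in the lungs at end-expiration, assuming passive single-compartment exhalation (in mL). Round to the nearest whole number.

72

Flow: 50 L/min ÷ 60 = 0.8333 L/s.
R = (PIP − Pplat)/V̇ = (11.1 − 7.4) / 0.8333 = 3.7/0.8333 = 4.44 cmH2O·s/L.
C = Vt/(Pplat − PEEP) = 640.0 / (7.4 − 0) = 640.0/7.4 = 86.486 mL/cmH2O.
τ = R × C = 4.44 × 0.08649 L/cmH2O = 0.384 s.
Fraction remaining = e^(−Te/τ) = e^(−0.84/0.384) = 0.1122.
Trapped volume = 640.0 × 0.1122 = 71.808 mL.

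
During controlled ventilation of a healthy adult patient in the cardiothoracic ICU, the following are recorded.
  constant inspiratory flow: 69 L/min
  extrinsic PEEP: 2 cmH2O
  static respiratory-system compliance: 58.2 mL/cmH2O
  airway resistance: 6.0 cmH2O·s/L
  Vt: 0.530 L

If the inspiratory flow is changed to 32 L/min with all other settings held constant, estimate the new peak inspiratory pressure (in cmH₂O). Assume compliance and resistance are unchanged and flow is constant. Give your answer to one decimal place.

14.3

Flow: 69 L/min ÷ 60 = 1.15 L/s.
New flow: 32 L/min ÷ 60 = 0.5333 L/s.
PIP = Vt/C + R·V̇ + PEEP (constant-flow equation of motion).
Only the resistive term changes: ΔPIP = R × ΔV̇ = 6.0 × (0.5333 − 1.15) = 6.0 × -0.6167 = -3.7 cmH2O.
Original PIP = 530/58.2 + 6.0×1.15 + 2 = 18.007 cmH2O; new PIP = 18.007 + (-3.7) = 14.307 cmH2O.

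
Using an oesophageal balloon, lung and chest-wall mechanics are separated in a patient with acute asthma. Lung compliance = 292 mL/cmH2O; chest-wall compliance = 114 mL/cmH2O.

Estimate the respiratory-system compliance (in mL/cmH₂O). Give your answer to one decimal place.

82.0

Lung and chest wall are elastances in series: 1/Crs = 1/CL + 1/Ccw.
1/Crs = 1/292 + 1/114 = 0.0122.
Crs = 81.967 mL/cmH2O.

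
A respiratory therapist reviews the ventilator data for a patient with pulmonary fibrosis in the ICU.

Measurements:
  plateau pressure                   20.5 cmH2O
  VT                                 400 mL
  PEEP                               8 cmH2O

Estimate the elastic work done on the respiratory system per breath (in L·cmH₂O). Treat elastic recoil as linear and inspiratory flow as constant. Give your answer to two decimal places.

Elastic work ≈ ½ × (Pplat − PEEP) × Vt = 0.5 × (20.5 − 8) × 0.400 L = 0.5 × 12.5 × 0.400 = 2.5 L·cmH2O.

2.50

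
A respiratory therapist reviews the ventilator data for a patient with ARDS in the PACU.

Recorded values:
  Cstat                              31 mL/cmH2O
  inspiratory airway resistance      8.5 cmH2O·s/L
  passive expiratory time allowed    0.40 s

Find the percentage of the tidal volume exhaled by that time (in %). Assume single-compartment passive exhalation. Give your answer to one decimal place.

78.1

τ = R × C = 8.5 × 31 mL/cmH2O = 8.5 × 0.031 L/cmH2O = 0.2635 s.
Passive exhalation: V(t)/V₀ = e^(−t/τ) = e^(−0.40/0.2635) = 0.2191.
Fraction exhaled = 1 − 0.2191 = 0.7809 → 78.09%.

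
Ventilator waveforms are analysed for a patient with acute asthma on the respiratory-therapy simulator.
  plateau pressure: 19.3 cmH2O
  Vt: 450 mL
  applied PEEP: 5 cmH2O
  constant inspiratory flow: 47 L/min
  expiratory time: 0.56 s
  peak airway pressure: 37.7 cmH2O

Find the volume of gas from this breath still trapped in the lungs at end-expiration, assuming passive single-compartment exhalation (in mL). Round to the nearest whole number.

211

Flow: 47 L/min ÷ 60 = 0.7833 L/s.
R = (PIP − Pplat)/V̇ = (37.7 − 19.3) / 0.7833 = 18.4/0.7833 = 23.49 cmH2O·s/L.
C = Vt/(Pplat − PEEP) = 450.0 / (19.3 − 5) = 450.0/14.3 = 31.469 mL/cmH2O.
τ = R × C = 23.49 × 0.03147 L/cmH2O = 0.7392 s.
Fraction remaining = e^(−Te/τ) = e^(−0.56/0.7392) = 0.4688.
Trapped volume = 450.0 × 0.4688 = 210.96 mL.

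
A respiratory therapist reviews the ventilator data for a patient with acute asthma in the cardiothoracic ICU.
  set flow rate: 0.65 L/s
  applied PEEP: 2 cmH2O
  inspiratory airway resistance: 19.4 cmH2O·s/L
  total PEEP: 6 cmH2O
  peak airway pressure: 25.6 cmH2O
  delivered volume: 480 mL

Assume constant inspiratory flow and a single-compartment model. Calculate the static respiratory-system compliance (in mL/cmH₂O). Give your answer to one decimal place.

Total PEEP = 6 cmH2O (set 2 + intrinsic 4); this is the baseline alveolar pressure.
Equation of motion (constant flow): PIP = Vt/C + R·V̇ + PEEP.
Vt/C = PIP − R·V̇ − PEEP = 25.6 − 19.4×0.65 − 6 = 25.6 − 12.61 − 6 = 6.99 cmH2O.
C = Vt / 6.99 = 480 / 6.99 = 68.67 mL/cmH2O.

68.7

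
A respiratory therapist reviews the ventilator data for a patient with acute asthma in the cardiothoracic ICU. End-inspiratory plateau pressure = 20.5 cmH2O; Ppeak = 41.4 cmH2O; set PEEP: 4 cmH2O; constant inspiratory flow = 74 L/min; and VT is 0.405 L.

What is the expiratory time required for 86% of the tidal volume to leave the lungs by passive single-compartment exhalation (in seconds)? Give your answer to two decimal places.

Flow: 74 L/min ÷ 60 = 1.2333 L/s.
R = (PIP − Pplat)/V̇ = (41.4 − 20.5) / 1.2333 = 20.9/1.2333 = 16.946 cmH2O·s/L.
C = Vt/(Pplat − PEEP) = 405.0 / (20.5 − 4) = 405.0/16.5 = 24.545 mL/cmH2O.
τ = R × C = 16.946 × 0.02455 L/cmH2O = 0.416 s.
t = −τ·ln(1 − 0.86) = −0.416·ln(0.14) = 0.8179 s.

0.82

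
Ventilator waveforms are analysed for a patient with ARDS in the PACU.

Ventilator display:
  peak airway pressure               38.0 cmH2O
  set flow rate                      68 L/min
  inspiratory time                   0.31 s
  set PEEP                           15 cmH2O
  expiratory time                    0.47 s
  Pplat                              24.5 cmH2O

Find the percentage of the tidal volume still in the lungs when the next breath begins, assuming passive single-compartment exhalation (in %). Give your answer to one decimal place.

34.4

Flow: 68 L/min ÷ 60 = 1.1333 L/s.
Vt = flow × Ti = 1.1333 L/s × 0.31 s × 1000 mL/L = 351.32 mL.
R = (PIP − Pplat)/V̇ = (38.0 − 24.5) / 1.1333 = 13.5/1.1333 = 11.912 cmH2O·s/L.
C = Vt/(Pplat − PEEP) = 351.32 / (24.5 − 15) = 351.32/9.5 = 36.981 mL/cmH2O.
τ = R × C = 11.912 × 0.03698 L/cmH2O = 0.4405 s.
Fraction remaining at end-expiration = e^(−Te/τ) = e^(−0.47/0.4405) = 0.344 → 34.4%.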